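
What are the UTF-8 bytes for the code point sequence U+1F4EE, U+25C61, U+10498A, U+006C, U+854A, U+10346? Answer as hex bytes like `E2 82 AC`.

U+1F4EE: 4-byte form → F0 9F 93 AE.
U+25C61: 4-byte form → F0 A5 B1 A1.
U+10498A: 4-byte form → F4 84 A6 8A.
U+006C: 1-byte form → 6C.
U+854A: 3-byte form → E8 95 8A.
U+10346: 4-byte form → F0 90 8D 86.
Concatenated (20 bytes): F0 9F 93 AE F0 A5 B1 A1 F4 84 A6 8A 6C E8 95 8A F0 90 8D 86.

F0 9F 93 AE F0 A5 B1 A1 F4 84 A6 8A 6C E8 95 8A F0 90 8D 86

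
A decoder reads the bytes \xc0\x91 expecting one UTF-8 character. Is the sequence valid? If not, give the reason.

invalid (overlong encoding)

Leading byte 0xC0 = 11000000 → 2-byte form.
Continuation bytes all match 10xxxxxx. Payload decodes to 0x11.
But 0x11 < 0x80, the minimum for a 2-byte sequence — this is an overlong encoding.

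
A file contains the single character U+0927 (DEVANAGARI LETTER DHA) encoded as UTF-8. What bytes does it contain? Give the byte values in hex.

U+0927 = 0x927 = 2343 decimal. In range U+0800–U+FFFF → 3-byte form: 1110xxxx 10xxxxxx 10xxxxxx.
Binary (16 bits): 0000100100100111.
Split 4+6+6: 0000 | 100100 | 100111.
Byte 1: 11100000 = 0xE0.
Byte 2: 10100100 = 0xA4.
Byte 3: 10100111 = 0xA7.

E0 A4 A7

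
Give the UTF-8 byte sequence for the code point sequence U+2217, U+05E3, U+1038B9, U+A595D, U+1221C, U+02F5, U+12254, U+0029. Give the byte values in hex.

U+2217: 3-byte form → E2 88 97.
U+05E3: 2-byte form → D7 A3.
U+1038B9: 4-byte form → F4 83 A2 B9.
U+A595D: 4-byte form → F2 A5 A5 9D.
U+1221C: 4-byte form → F0 92 88 9C.
U+02F5: 2-byte form → CB B5.
U+12254: 4-byte form → F0 92 89 94.
U+0029: 1-byte form → 29.
Concatenated (24 bytes): E2 88 97 D7 A3 F4 83 A2 B9 F2 A5 A5 9D F0 92 88 9C CB B5 F0 92 89 94 29.

E2 88 97 D7 A3 F4 83 A2 B9 F2 A5 A5 9D F0 92 88 9C CB B5 F0 92 89 94 29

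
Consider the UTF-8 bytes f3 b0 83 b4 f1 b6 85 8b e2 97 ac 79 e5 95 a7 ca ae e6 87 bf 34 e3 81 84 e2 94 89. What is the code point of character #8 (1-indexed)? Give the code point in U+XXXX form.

Offset 0: leading byte 0xF3 = 11110011 → 4-byte char #1 = F3 B0 83 B4.
Offset 4: leading byte 0xF1 = 11110001 → 4-byte char #2 = F1 B6 85 8B.
Offset 8: leading byte 0xE2 = 11100010 → 3-byte char #3 = E2 97 AC.
Offset 11: leading byte 0x79 = 01111001 → 1-byte char #4 = 79.
Offset 12: leading byte 0xE5 = 11100101 → 3-byte char #5 = E5 95 A7.
Offset 15: leading byte 0xCA = 11001010 → 2-byte char #6 = CA AE.
Offset 17: leading byte 0xE6 = 11100110 → 3-byte char #7 = E6 87 BF.
Offset 20: leading byte 0x34 = 00110100 → 1-byte char #8 = 34.
Leading byte 0x34 = 00110100 matches 0xxxxxxx → 1-byte sequence.
Byte 1: 0x34 = 00110100, payload 0110100 (7 bits).
Concatenate: 0110100 = 0x34 (7 bits → U+0034).

U+0034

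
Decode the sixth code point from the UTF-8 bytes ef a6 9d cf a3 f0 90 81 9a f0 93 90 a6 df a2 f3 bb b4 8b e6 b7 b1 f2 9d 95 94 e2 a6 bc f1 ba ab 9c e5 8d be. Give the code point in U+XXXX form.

U+FBD0B

Offset 0: leading byte 0xEF = 11101111 → 3-byte char #1 = EF A6 9D.
Offset 3: leading byte 0xCF = 11001111 → 2-byte char #2 = CF A3.
Offset 5: leading byte 0xF0 = 11110000 → 4-byte char #3 = F0 90 81 9A.
Offset 9: leading byte 0xF0 = 11110000 → 4-byte char #4 = F0 93 90 A6.
Offset 13: leading byte 0xDF = 11011111 → 2-byte char #5 = DF A2.
Offset 15: leading byte 0xF3 = 11110011 → 4-byte char #6 = F3 BB B4 8B.
Leading byte 0xF3 = 11110011 matches 11110xxx → 4-byte sequence.
Byte 1: 0xF3 = 11110011, payload 011 (3 bits).
Byte 2: 0xBB = 10111011 (10xxxxxx ✓), payload 111011.
Byte 3: 0xB4 = 10110100 (10xxxxxx ✓), payload 110100.
Byte 4: 0x8B = 10001011 (10xxxxxx ✓), payload 001011.
Concatenate: 011111011110100001011 = 0xFBD0B (21 bits → U+FBD0B).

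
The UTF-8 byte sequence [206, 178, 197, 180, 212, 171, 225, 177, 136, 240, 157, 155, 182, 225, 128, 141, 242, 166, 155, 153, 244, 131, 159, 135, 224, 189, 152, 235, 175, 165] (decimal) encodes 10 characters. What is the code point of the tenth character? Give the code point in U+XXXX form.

U+BBE5

Offset 0: leading byte 0xCE = 11001110 → 2-byte char #1 = CE B2.
Offset 2: leading byte 0xC5 = 11000101 → 2-byte char #2 = C5 B4.
Offset 4: leading byte 0xD4 = 11010100 → 2-byte char #3 = D4 AB.
Offset 6: leading byte 0xE1 = 11100001 → 3-byte char #4 = E1 B1 88.
Offset 9: leading byte 0xF0 = 11110000 → 4-byte char #5 = F0 9D 9B B6.
Offset 13: leading byte 0xE1 = 11100001 → 3-byte char #6 = E1 80 8D.
Offset 16: leading byte 0xF2 = 11110010 → 4-byte char #7 = F2 A6 9B 99.
Offset 20: leading byte 0xF4 = 11110100 → 4-byte char #8 = F4 83 9F 87.
Offset 24: leading byte 0xE0 = 11100000 → 3-byte char #9 = E0 BD 98.
Offset 27: leading byte 0xEB = 11101011 → 3-byte char #10 = EB AF A5.
Leading byte 0xEB = 11101011 matches 1110xxxx → 3-byte sequence.
Byte 1: 0xEB = 11101011, payload 1011 (4 bits).
Byte 2: 0xAF = 10101111 (10xxxxxx ✓), payload 101111.
Byte 3: 0xA5 = 10100101 (10xxxxxx ✓), payload 100101.
Concatenate: 1011101111100101 = 0xBBE5 (16 bits → U+BBE5).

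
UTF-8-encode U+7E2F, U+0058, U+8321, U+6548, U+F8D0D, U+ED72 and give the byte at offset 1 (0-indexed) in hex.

0xB8

U+7E2F → 3-byte form E7 B8 AF at offsets 0–2.
Offset 1 falls in char 1's range; it's byte 2 of E7 B8 AF = 0xB8.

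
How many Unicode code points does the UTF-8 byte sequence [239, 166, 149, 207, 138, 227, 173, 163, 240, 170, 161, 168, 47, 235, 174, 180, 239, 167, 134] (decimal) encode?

Byte at offset 0: 0xEF = 11101111 → 3-byte char (#1). Advance 3.
Byte at offset 3: 0xCF = 11001111 → 2-byte char (#2). Advance 2.
Byte at offset 5: 0xE3 = 11100011 → 3-byte char (#3). Advance 3.
Byte at offset 8: 0xF0 = 11110000 → 4-byte char (#4). Advance 4.
Byte at offset 12: 0x2F = 00101111 → 1-byte char (#5). Advance 1.
Byte at offset 13: 0xEB = 11101011 → 3-byte char (#6). Advance 3.
Byte at offset 16: 0xEF = 11101111 → 3-byte char (#7). Advance 3.
Reached end at offset 19 after 7 code points.

7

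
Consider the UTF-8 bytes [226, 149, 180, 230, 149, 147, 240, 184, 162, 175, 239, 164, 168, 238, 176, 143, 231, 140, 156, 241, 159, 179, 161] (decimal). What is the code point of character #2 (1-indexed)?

U+6553

Offset 0: leading byte 0xE2 = 11100010 → 3-byte char #1 = E2 95 B4.
Offset 3: leading byte 0xE6 = 11100110 → 3-byte char #2 = E6 95 93.
Leading byte 0xE6 = 11100110 matches 1110xxxx → 3-byte sequence.
Byte 1: 0xE6 = 11100110, payload 0110 (4 bits).
Byte 2: 0x95 = 10010101 (10xxxxxx ✓), payload 010101.
Byte 3: 0x93 = 10010011 (10xxxxxx ✓), payload 010011.
Concatenate: 0110010101010011 = 0x6553 (16 bits → U+6553).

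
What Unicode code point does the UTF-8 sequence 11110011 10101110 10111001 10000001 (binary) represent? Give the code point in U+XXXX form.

Leading byte 0xF3 = 11110011 matches 11110xxx → 4-byte sequence.
Byte 1: 0xF3 = 11110011, payload 011 (3 bits).
Byte 2: 0xAE = 10101110 (10xxxxxx ✓), payload 101110.
Byte 3: 0xB9 = 10111001 (10xxxxxx ✓), payload 111001.
Byte 4: 0x81 = 10000001 (10xxxxxx ✓), payload 000001.
Concatenate: 011101110111001000001 = 0xEEE41 (21 bits → U+EEE41).

U+EEE41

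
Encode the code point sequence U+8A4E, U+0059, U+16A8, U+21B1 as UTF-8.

U+8A4E: 3-byte form → E8 A9 8E.
U+0059: 1-byte form → 59.
U+16A8: 3-byte form → E1 9A A8.
U+21B1: 3-byte form → E2 86 B1.
Concatenated (10 bytes): E8 A9 8E 59 E1 9A A8 E2 86 B1.

E8 A9 8E 59 E1 9A A8 E2 86 B1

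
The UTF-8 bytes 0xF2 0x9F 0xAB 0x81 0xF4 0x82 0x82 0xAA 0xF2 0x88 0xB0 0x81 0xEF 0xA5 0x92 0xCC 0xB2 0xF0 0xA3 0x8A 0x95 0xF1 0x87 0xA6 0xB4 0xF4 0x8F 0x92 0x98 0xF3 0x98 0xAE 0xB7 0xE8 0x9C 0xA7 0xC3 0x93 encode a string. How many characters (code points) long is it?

Byte at offset 0: 0xF2 = 11110010 → 4-byte char (#1). Advance 4.
Byte at offset 4: 0xF4 = 11110100 → 4-byte char (#2). Advance 4.
Byte at offset 8: 0xF2 = 11110010 → 4-byte char (#3). Advance 4.
Byte at offset 12: 0xEF = 11101111 → 3-byte char (#4). Advance 3.
Byte at offset 15: 0xCC = 11001100 → 2-byte char (#5). Advance 2.
Byte at offset 17: 0xF0 = 11110000 → 4-byte char (#6). Advance 4.
Byte at offset 21: 0xF1 = 11110001 → 4-byte char (#7). Advance 4.
Byte at offset 25: 0xF4 = 11110100 → 4-byte char (#8). Advance 4.
Byte at offset 29: 0xF3 = 11110011 → 4-byte char (#9). Advance 4.
Byte at offset 33: 0xE8 = 11101000 → 3-byte char (#10). Advance 3.
Byte at offset 36: 0xC3 = 11000011 → 2-byte char (#11). Advance 2.
Reached end at offset 38 after 11 code points.

11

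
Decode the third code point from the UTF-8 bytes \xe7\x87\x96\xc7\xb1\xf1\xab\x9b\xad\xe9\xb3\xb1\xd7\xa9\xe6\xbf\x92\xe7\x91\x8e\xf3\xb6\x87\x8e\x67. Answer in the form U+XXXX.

U+6B6ED

Offset 0: leading byte 0xE7 = 11100111 → 3-byte char #1 = E7 87 96.
Offset 3: leading byte 0xC7 = 11000111 → 2-byte char #2 = C7 B1.
Offset 5: leading byte 0xF1 = 11110001 → 4-byte char #3 = F1 AB 9B AD.
Leading byte 0xF1 = 11110001 matches 11110xxx → 4-byte sequence.
Byte 1: 0xF1 = 11110001, payload 001 (3 bits).
Byte 2: 0xAB = 10101011 (10xxxxxx ✓), payload 101011.
Byte 3: 0x9B = 10011011 (10xxxxxx ✓), payload 011011.
Byte 4: 0xAD = 10101101 (10xxxxxx ✓), payload 101101.
Concatenate: 001101011011011101101 = 0x6B6ED (21 bits → U+6B6ED).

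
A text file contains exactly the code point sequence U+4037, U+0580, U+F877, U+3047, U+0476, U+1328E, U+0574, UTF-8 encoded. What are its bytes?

E4 80 B7 D6 80 EF A1 B7 E3 81 87 D1 B6 F0 93 8A 8E D5 B4

U+4037: 3-byte form → E4 80 B7.
U+0580: 2-byte form → D6 80.
U+F877: 3-byte form → EF A1 B7.
U+3047: 3-byte form → E3 81 87.
U+0476: 2-byte form → D1 B6.
U+1328E: 4-byte form → F0 93 8A 8E.
U+0574: 2-byte form → D5 B4.
Concatenated (19 bytes): E4 80 B7 D6 80 EF A1 B7 E3 81 87 D1 B6 F0 93 8A 8E D5 B4.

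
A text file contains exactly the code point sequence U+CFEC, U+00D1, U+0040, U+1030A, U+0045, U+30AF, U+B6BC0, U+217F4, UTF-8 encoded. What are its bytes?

EC BF AC C3 91 40 F0 90 8C 8A 45 E3 82 AF F2 B6 AF 80 F0 A1 9F B4

U+CFEC: 3-byte form → EC BF AC.
U+00D1: 2-byte form → C3 91.
U+0040: 1-byte form → 40.
U+1030A: 4-byte form → F0 90 8C 8A.
U+0045: 1-byte form → 45.
U+30AF: 3-byte form → E3 82 AF.
U+B6BC0: 4-byte form → F2 B6 AF 80.
U+217F4: 4-byte form → F0 A1 9F B4.
Concatenated (22 bytes): EC BF AC C3 91 40 F0 90 8C 8A 45 E3 82 AF F2 B6 AF 80 F0 A1 9F B4.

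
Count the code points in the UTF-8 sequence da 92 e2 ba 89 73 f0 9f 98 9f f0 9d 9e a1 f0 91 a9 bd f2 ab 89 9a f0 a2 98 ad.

8

Byte at offset 0: 0xDA = 11011010 → 2-byte char (#1). Advance 2.
Byte at offset 2: 0xE2 = 11100010 → 3-byte char (#2). Advance 3.
Byte at offset 5: 0x73 = 01110011 → 1-byte char (#3). Advance 1.
Byte at offset 6: 0xF0 = 11110000 → 4-byte char (#4). Advance 4.
Byte at offset 10: 0xF0 = 11110000 → 4-byte char (#5). Advance 4.
Byte at offset 14: 0xF0 = 11110000 → 4-byte char (#6). Advance 4.
Byte at offset 18: 0xF2 = 11110010 → 4-byte char (#7). Advance 4.
Byte at offset 22: 0xF0 = 11110000 → 4-byte char (#8). Advance 4.
Reached end at offset 26 after 8 code points.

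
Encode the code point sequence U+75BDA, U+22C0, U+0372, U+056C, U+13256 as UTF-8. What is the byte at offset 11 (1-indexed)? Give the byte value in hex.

0xAC

1-indexed offset 11 is 0-indexed offset 10.
U+75BDA → 4-byte form F1 B5 AF 9A at offsets 0–3.
U+22C0 → 3-byte form E2 8B 80 at offsets 4–6.
U+0372 → 2-byte form CD B2 at offsets 7–8.
U+056C → 2-byte form D5 AC at offsets 9–10.
Offset 10 falls in char 4's range; it's byte 2 of D5 AC = 0xAC.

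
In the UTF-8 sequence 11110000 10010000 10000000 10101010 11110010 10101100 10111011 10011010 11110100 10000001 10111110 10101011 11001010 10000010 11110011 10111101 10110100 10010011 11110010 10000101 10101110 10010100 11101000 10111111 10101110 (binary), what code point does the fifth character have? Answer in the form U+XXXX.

Offset 0: leading byte 0xF0 = 11110000 → 4-byte char #1 = F0 90 80 AA.
Offset 4: leading byte 0xF2 = 11110010 → 4-byte char #2 = F2 AC BB 9A.
Offset 8: leading byte 0xF4 = 11110100 → 4-byte char #3 = F4 81 BE AB.
Offset 12: leading byte 0xCA = 11001010 → 2-byte char #4 = CA 82.
Offset 14: leading byte 0xF3 = 11110011 → 4-byte char #5 = F3 BD B4 93.
Leading byte 0xF3 = 11110011 matches 11110xxx → 4-byte sequence.
Byte 1: 0xF3 = 11110011, payload 011 (3 bits).
Byte 2: 0xBD = 10111101 (10xxxxxx ✓), payload 111101.
Byte 3: 0xB4 = 10110100 (10xxxxxx ✓), payload 110100.
Byte 4: 0x93 = 10010011 (10xxxxxx ✓), payload 010011.
Concatenate: 011111101110100010011 = 0xFDD13 (21 bits → U+FDD13).

U+FDD13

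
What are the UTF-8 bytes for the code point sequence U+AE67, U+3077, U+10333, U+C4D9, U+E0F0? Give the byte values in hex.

EA B9 A7 E3 81 B7 F0 90 8C B3 EC 93 99 EE 83 B0

U+AE67: 3-byte form → EA B9 A7.
U+3077: 3-byte form → E3 81 B7.
U+10333: 4-byte form → F0 90 8C B3.
U+C4D9: 3-byte form → EC 93 99.
U+E0F0: 3-byte form → EE 83 B0.
Concatenated (16 bytes): EA B9 A7 E3 81 B7 F0 90 8C B3 EC 93 99 EE 83 B0.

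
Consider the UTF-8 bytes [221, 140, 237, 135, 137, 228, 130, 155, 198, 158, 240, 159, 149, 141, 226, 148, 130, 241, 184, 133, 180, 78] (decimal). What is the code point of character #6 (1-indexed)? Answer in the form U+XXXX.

U+2502

Offset 0: leading byte 0xDD = 11011101 → 2-byte char #1 = DD 8C.
Offset 2: leading byte 0xED = 11101101 → 3-byte char #2 = ED 87 89.
Offset 5: leading byte 0xE4 = 11100100 → 3-byte char #3 = E4 82 9B.
Offset 8: leading byte 0xC6 = 11000110 → 2-byte char #4 = C6 9E.
Offset 10: leading byte 0xF0 = 11110000 → 4-byte char #5 = F0 9F 95 8D.
Offset 14: leading byte 0xE2 = 11100010 → 3-byte char #6 = E2 94 82.
Leading byte 0xE2 = 11100010 matches 1110xxxx → 3-byte sequence.
Byte 1: 0xE2 = 11100010, payload 0010 (4 bits).
Byte 2: 0x94 = 10010100 (10xxxxxx ✓), payload 010100.
Byte 3: 0x82 = 10000010 (10xxxxxx ✓), payload 000010.
Concatenate: 0010010100000010 = 0x2502 (16 bits → U+2502).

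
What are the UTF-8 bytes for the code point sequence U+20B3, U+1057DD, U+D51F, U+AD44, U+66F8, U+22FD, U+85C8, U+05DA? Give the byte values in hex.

E2 82 B3 F4 85 9F 9D ED 94 9F EA B5 84 E6 9B B8 E2 8B BD E8 97 88 D7 9A

U+20B3: 3-byte form → E2 82 B3.
U+1057DD: 4-byte form → F4 85 9F 9D.
U+D51F: 3-byte form → ED 94 9F.
U+AD44: 3-byte form → EA B5 84.
U+66F8: 3-byte form → E6 9B B8.
U+22FD: 3-byte form → E2 8B BD.
U+85C8: 3-byte form → E8 97 88.
U+05DA: 2-byte form → D7 9A.
Concatenated (24 bytes): E2 82 B3 F4 85 9F 9D ED 94 9F EA B5 84 E6 9B B8 E2 8B BD E8 97 88 D7 9A.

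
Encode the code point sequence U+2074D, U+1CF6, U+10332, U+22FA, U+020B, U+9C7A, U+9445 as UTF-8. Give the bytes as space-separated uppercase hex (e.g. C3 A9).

U+2074D: 4-byte form → F0 A0 9D 8D.
U+1CF6: 3-byte form → E1 B3 B6.
U+10332: 4-byte form → F0 90 8C B2.
U+22FA: 3-byte form → E2 8B BA.
U+020B: 2-byte form → C8 8B.
U+9C7A: 3-byte form → E9 B1 BA.
U+9445: 3-byte form → E9 91 85.
Concatenated (22 bytes): F0 A0 9D 8D E1 B3 B6 F0 90 8C B2 E2 8B BA C8 8B E9 B1 BA E9 91 85.

F0 A0 9D 8D E1 B3 B6 F0 90 8C B2 E2 8B BA C8 8B E9 B1 BA E9 91 85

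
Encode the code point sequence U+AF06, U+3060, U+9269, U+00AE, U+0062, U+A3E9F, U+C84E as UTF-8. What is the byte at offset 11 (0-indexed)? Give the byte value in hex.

0x62

U+AF06 → 3-byte form EA BC 86 at offsets 0–2.
U+3060 → 3-byte form E3 81 A0 at offsets 3–5.
U+9269 → 3-byte form E9 89 A9 at offsets 6–8.
U+00AE → 2-byte form C2 AE at offsets 9–10.
U+0062 → 1-byte form 62 at offsets 11–11.
Offset 11 falls in char 5's range; it's byte 1 of 62 = 0x62.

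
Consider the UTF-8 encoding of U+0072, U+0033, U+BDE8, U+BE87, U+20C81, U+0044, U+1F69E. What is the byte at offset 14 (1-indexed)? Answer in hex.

0xF0

1-indexed offset 14 is 0-indexed offset 13.
U+0072 → 1-byte form 72 at offsets 0–0.
U+0033 → 1-byte form 33 at offsets 1–1.
U+BDE8 → 3-byte form EB B7 A8 at offsets 2–4.
U+BE87 → 3-byte form EB BA 87 at offsets 5–7.
U+20C81 → 4-byte form F0 A0 B2 81 at offsets 8–11.
U+0044 → 1-byte form 44 at offsets 12–12.
U+1F69E → 4-byte form F0 9F 9A 9E at offsets 13–16.
Offset 13 falls in char 7's range; it's byte 1 of F0 9F 9A 9E = 0xF0.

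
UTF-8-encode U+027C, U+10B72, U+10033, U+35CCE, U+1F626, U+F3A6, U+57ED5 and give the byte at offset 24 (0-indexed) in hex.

0x95

U+027C → 2-byte form C9 BC at offsets 0–1.
U+10B72 → 4-byte form F0 90 AD B2 at offsets 2–5.
U+10033 → 4-byte form F0 90 80 B3 at offsets 6–9.
U+35CCE → 4-byte form F0 B5 B3 8E at offsets 10–13.
U+1F626 → 4-byte form F0 9F 98 A6 at offsets 14–17.
U+F3A6 → 3-byte form EF 8E A6 at offsets 18–20.
U+57ED5 → 4-byte form F1 97 BB 95 at offsets 21–24.
Offset 24 falls in char 7's range; it's byte 4 of F1 97 BB 95 = 0x95.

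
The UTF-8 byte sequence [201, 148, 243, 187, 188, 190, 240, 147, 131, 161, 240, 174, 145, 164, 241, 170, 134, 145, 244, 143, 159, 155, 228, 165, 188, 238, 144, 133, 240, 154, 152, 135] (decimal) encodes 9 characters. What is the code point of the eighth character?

Offset 0: leading byte 0xC9 = 11001001 → 2-byte char #1 = C9 94.
Offset 2: leading byte 0xF3 = 11110011 → 4-byte char #2 = F3 BB BC BE.
Offset 6: leading byte 0xF0 = 11110000 → 4-byte char #3 = F0 93 83 A1.
Offset 10: leading byte 0xF0 = 11110000 → 4-byte char #4 = F0 AE 91 A4.
Offset 14: leading byte 0xF1 = 11110001 → 4-byte char #5 = F1 AA 86 91.
Offset 18: leading byte 0xF4 = 11110100 → 4-byte char #6 = F4 8F 9F 9B.
Offset 22: leading byte 0xE4 = 11100100 → 3-byte char #7 = E4 A5 BC.
Offset 25: leading byte 0xEE = 11101110 → 3-byte char #8 = EE 90 85.
Leading byte 0xEE = 11101110 matches 1110xxxx → 3-byte sequence.
Byte 1: 0xEE = 11101110, payload 1110 (4 bits).
Byte 2: 0x90 = 10010000 (10xxxxxx ✓), payload 010000.
Byte 3: 0x85 = 10000101 (10xxxxxx ✓), payload 000101.
Concatenate: 1110010000000101 = 0xE405 (16 bits → U+E405).

U+E405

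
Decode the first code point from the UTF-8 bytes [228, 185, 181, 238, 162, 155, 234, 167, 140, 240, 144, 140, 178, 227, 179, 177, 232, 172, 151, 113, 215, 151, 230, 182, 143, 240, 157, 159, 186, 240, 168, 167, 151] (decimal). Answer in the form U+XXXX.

Offset 0: leading byte 0xE4 = 11100100 → 3-byte char #1 = E4 B9 B5.
Leading byte 0xE4 = 11100100 matches 1110xxxx → 3-byte sequence.
Byte 1: 0xE4 = 11100100, payload 0100 (4 bits).
Byte 2: 0xB9 = 10111001 (10xxxxxx ✓), payload 111001.
Byte 3: 0xB5 = 10110101 (10xxxxxx ✓), payload 110101.
Concatenate: 0100111001110101 = 0x4E75 (16 bits → U+4E75).

U+4E75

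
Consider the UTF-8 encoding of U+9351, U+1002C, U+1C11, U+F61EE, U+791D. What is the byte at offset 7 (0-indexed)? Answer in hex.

U+9351 → 3-byte form E9 8D 91 at offsets 0–2.
U+1002C → 4-byte form F0 90 80 AC at offsets 3–6.
U+1C11 → 3-byte form E1 B0 91 at offsets 7–9.
Offset 7 falls in char 3's range; it's byte 1 of E1 B0 91 = 0xE1.

0xE1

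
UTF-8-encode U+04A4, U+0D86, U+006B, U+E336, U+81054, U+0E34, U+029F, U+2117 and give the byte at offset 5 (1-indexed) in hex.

1-indexed offset 5 is 0-indexed offset 4.
U+04A4 → 2-byte form D2 A4 at offsets 0–1.
U+0D86 → 3-byte form E0 B6 86 at offsets 2–4.
Offset 4 falls in char 2's range; it's byte 3 of E0 B6 86 = 0x86.

0x86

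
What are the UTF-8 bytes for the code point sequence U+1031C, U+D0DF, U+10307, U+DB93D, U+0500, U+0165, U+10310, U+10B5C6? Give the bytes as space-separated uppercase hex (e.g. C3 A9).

F0 90 8C 9C ED 83 9F F0 90 8C 87 F3 9B A4 BD D4 80 C5 A5 F0 90 8C 90 F4 8B 97 86

U+1031C: 4-byte form → F0 90 8C 9C.
U+D0DF: 3-byte form → ED 83 9F.
U+10307: 4-byte form → F0 90 8C 87.
U+DB93D: 4-byte form → F3 9B A4 BD.
U+0500: 2-byte form → D4 80.
U+0165: 2-byte form → C5 A5.
U+10310: 4-byte form → F0 90 8C 90.
U+10B5C6: 4-byte form → F4 8B 97 86.
Concatenated (27 bytes): F0 90 8C 9C ED 83 9F F0 90 8C 87 F3 9B A4 BD D4 80 C5 A5 F0 90 8C 90 F4 8B 97 86.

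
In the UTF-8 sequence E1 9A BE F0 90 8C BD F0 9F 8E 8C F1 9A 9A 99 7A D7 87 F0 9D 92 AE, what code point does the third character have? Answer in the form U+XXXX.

Offset 0: leading byte 0xE1 = 11100001 → 3-byte char #1 = E1 9A BE.
Offset 3: leading byte 0xF0 = 11110000 → 4-byte char #2 = F0 90 8C BD.
Offset 7: leading byte 0xF0 = 11110000 → 4-byte char #3 = F0 9F 8E 8C.
Leading byte 0xF0 = 11110000 matches 11110xxx → 4-byte sequence.
Byte 1: 0xF0 = 11110000, payload 000 (3 bits).
Byte 2: 0x9F = 10011111 (10xxxxxx ✓), payload 011111.
Byte 3: 0x8E = 10001110 (10xxxxxx ✓), payload 001110.
Byte 4: 0x8C = 10001100 (10xxxxxx ✓), payload 001100.
Concatenate: 000011111001110001100 = 0x1F38C (21 bits → U+1F38C).

U+1F38C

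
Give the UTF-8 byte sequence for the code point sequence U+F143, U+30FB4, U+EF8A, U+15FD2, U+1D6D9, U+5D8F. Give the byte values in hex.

U+F143: 3-byte form → EF 85 83.
U+30FB4: 4-byte form → F0 B0 BE B4.
U+EF8A: 3-byte form → EE BE 8A.
U+15FD2: 4-byte form → F0 95 BF 92.
U+1D6D9: 4-byte form → F0 9D 9B 99.
U+5D8F: 3-byte form → E5 B6 8F.
Concatenated (21 bytes): EF 85 83 F0 B0 BE B4 EE BE 8A F0 95 BF 92 F0 9D 9B 99 E5 B6 8F.

EF 85 83 F0 B0 BE B4 EE BE 8A F0 95 BF 92 F0 9D 9B 99 E5 B6 8F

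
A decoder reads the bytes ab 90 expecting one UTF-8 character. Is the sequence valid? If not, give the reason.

invalid (continuation byte with no leading byte)

Byte 0xAB = 10101011 has the form 10xxxxxx — a continuation byte — but there is no preceding leading byte.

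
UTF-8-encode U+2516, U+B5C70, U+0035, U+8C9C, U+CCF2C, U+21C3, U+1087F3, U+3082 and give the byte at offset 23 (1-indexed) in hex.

1-indexed offset 23 is 0-indexed offset 22.
U+2516 → 3-byte form E2 94 96 at offsets 0–2.
U+B5C70 → 4-byte form F2 B5 B1 B0 at offsets 3–6.
U+0035 → 1-byte form 35 at offsets 7–7.
U+8C9C → 3-byte form E8 B2 9C at offsets 8–10.
U+CCF2C → 4-byte form F3 8C BC AC at offsets 11–14.
U+21C3 → 3-byte form E2 87 83 at offsets 15–17.
U+1087F3 → 4-byte form F4 88 9F B3 at offsets 18–21.
U+3082 → 3-byte form E3 82 82 at offsets 22–24.
Offset 22 falls in char 8's range; it's byte 1 of E3 82 82 = 0xE3.

0xE3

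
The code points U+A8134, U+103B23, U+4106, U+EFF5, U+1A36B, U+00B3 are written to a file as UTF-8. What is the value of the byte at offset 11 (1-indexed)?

1-indexed offset 11 is 0-indexed offset 10.
U+A8134 → 4-byte form F2 A8 84 B4 at offsets 0–3.
U+103B23 → 4-byte form F4 83 AC A3 at offsets 4–7.
U+4106 → 3-byte form E4 84 86 at offsets 8–10.
Offset 10 falls in char 3's range; it's byte 3 of E4 84 86 = 0x86.

0x86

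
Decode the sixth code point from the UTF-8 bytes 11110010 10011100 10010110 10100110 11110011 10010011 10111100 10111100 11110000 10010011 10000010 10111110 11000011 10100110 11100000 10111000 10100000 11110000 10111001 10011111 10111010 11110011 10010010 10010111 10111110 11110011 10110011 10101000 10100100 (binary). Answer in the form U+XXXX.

U+397FA

Offset 0: leading byte 0xF2 = 11110010 → 4-byte char #1 = F2 9C 96 A6.
Offset 4: leading byte 0xF3 = 11110011 → 4-byte char #2 = F3 93 BC BC.
Offset 8: leading byte 0xF0 = 11110000 → 4-byte char #3 = F0 93 82 BE.
Offset 12: leading byte 0xC3 = 11000011 → 2-byte char #4 = C3 A6.
Offset 14: leading byte 0xE0 = 11100000 → 3-byte char #5 = E0 B8 A0.
Offset 17: leading byte 0xF0 = 11110000 → 4-byte char #6 = F0 B9 9F BA.
Leading byte 0xF0 = 11110000 matches 11110xxx → 4-byte sequence.
Byte 1: 0xF0 = 11110000, payload 000 (3 bits).
Byte 2: 0xB9 = 10111001 (10xxxxxx ✓), payload 111001.
Byte 3: 0x9F = 10011111 (10xxxxxx ✓), payload 011111.
Byte 4: 0xBA = 10111010 (10xxxxxx ✓), payload 111010.
Concatenate: 000111001011111111010 = 0x397FA (21 bits → U+397FA).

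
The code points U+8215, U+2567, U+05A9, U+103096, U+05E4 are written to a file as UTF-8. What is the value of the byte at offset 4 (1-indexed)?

1-indexed offset 4 is 0-indexed offset 3.
U+8215 → 3-byte form E8 88 95 at offsets 0–2.
U+2567 → 3-byte form E2 95 A7 at offsets 3–5.
Offset 3 falls in char 2's range; it's byte 1 of E2 95 A7 = 0xE2.

0xE2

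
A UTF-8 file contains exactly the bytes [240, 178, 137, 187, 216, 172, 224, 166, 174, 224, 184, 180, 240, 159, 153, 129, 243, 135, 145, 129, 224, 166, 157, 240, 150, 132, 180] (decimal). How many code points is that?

8

Byte at offset 0: 0xF0 = 11110000 → 4-byte char (#1). Advance 4.
Byte at offset 4: 0xD8 = 11011000 → 2-byte char (#2). Advance 2.
Byte at offset 6: 0xE0 = 11100000 → 3-byte char (#3). Advance 3.
Byte at offset 9: 0xE0 = 11100000 → 3-byte char (#4). Advance 3.
Byte at offset 12: 0xF0 = 11110000 → 4-byte char (#5). Advance 4.
Byte at offset 16: 0xF3 = 11110011 → 4-byte char (#6). Advance 4.
Byte at offset 20: 0xE0 = 11100000 → 3-byte char (#7). Advance 3.
Byte at offset 23: 0xF0 = 11110000 → 4-byte char (#8). Advance 4.
Reached end at offset 27 after 8 code points.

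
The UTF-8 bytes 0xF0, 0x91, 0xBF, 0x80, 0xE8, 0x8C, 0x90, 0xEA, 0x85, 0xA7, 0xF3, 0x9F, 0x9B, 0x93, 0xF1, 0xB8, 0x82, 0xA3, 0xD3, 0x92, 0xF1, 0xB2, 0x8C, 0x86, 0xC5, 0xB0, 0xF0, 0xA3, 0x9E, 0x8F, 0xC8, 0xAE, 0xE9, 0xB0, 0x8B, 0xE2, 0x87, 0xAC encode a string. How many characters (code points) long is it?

Byte at offset 0: 0xF0 = 11110000 → 4-byte char (#1). Advance 4.
Byte at offset 4: 0xE8 = 11101000 → 3-byte char (#2). Advance 3.
Byte at offset 7: 0xEA = 11101010 → 3-byte char (#3). Advance 3.
Byte at offset 10: 0xF3 = 11110011 → 4-byte char (#4). Advance 4.
Byte at offset 14: 0xF1 = 11110001 → 4-byte char (#5). Advance 4.
Byte at offset 18: 0xD3 = 11010011 → 2-byte char (#6). Advance 2.
Byte at offset 20: 0xF1 = 11110001 → 4-byte char (#7). Advance 4.
Byte at offset 24: 0xC5 = 11000101 → 2-byte char (#8). Advance 2.
Byte at offset 26: 0xF0 = 11110000 → 4-byte char (#9). Advance 4.
Byte at offset 30: 0xC8 = 11001000 → 2-byte char (#10). Advance 2.
Byte at offset 32: 0xE9 = 11101001 → 3-byte char (#11). Advance 3.
Byte at offset 35: 0xE2 = 11100010 → 3-byte char (#12). Advance 3.
Reached end at offset 38 after 12 code points.

12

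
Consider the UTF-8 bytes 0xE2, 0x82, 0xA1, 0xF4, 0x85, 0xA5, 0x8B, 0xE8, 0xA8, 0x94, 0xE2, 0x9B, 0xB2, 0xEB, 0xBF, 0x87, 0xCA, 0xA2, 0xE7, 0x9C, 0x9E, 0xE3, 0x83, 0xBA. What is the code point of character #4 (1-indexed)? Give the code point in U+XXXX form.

Offset 0: leading byte 0xE2 = 11100010 → 3-byte char #1 = E2 82 A1.
Offset 3: leading byte 0xF4 = 11110100 → 4-byte char #2 = F4 85 A5 8B.
Offset 7: leading byte 0xE8 = 11101000 → 3-byte char #3 = E8 A8 94.
Offset 10: leading byte 0xE2 = 11100010 → 3-byte char #4 = E2 9B B2.
Leading byte 0xE2 = 11100010 matches 1110xxxx → 3-byte sequence.
Byte 1: 0xE2 = 11100010, payload 0010 (4 bits).
Byte 2: 0x9B = 10011011 (10xxxxxx ✓), payload 011011.
Byte 3: 0xB2 = 10110010 (10xxxxxx ✓), payload 110010.
Concatenate: 0010011011110010 = 0x26F2 (16 bits → U+26F2).

U+26F2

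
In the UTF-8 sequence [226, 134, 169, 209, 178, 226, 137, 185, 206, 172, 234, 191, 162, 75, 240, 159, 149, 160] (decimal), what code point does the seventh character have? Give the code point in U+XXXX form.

U+1F560

Offset 0: leading byte 0xE2 = 11100010 → 3-byte char #1 = E2 86 A9.
Offset 3: leading byte 0xD1 = 11010001 → 2-byte char #2 = D1 B2.
Offset 5: leading byte 0xE2 = 11100010 → 3-byte char #3 = E2 89 B9.
Offset 8: leading byte 0xCE = 11001110 → 2-byte char #4 = CE AC.
Offset 10: leading byte 0xEA = 11101010 → 3-byte char #5 = EA BF A2.
Offset 13: leading byte 0x4B = 01001011 → 1-byte char #6 = 4B.
Offset 14: leading byte 0xF0 = 11110000 → 4-byte char #7 = F0 9F 95 A0.
Leading byte 0xF0 = 11110000 matches 11110xxx → 4-byte sequence.
Byte 1: 0xF0 = 11110000, payload 000 (3 bits).
Byte 2: 0x9F = 10011111 (10xxxxxx ✓), payload 011111.
Byte 3: 0x95 = 10010101 (10xxxxxx ✓), payload 010101.
Byte 4: 0xA0 = 10100000 (10xxxxxx ✓), payload 100000.
Concatenate: 000011111010101100000 = 0x1F560 (21 bits → U+1F560).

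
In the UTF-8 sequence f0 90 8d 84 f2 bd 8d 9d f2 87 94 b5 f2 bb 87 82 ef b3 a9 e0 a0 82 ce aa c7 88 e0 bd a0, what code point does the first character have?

Offset 0: leading byte 0xF0 = 11110000 → 4-byte char #1 = F0 90 8D 84.
Leading byte 0xF0 = 11110000 matches 11110xxx → 4-byte sequence.
Byte 1: 0xF0 = 11110000, payload 000 (3 bits).
Byte 2: 0x90 = 10010000 (10xxxxxx ✓), payload 010000.
Byte 3: 0x8D = 10001101 (10xxxxxx ✓), payload 001101.
Byte 4: 0x84 = 10000100 (10xxxxxx ✓), payload 000100.
Concatenate: 000010000001101000100 = 0x10344 (21 bits → U+10344).

U+10344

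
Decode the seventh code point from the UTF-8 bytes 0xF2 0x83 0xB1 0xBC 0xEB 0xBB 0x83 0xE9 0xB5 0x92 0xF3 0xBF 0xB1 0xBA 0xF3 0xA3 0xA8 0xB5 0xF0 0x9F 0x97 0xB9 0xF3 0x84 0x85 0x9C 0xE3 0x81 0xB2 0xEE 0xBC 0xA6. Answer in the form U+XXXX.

Offset 0: leading byte 0xF2 = 11110010 → 4-byte char #1 = F2 83 B1 BC.
Offset 4: leading byte 0xEB = 11101011 → 3-byte char #2 = EB BB 83.
Offset 7: leading byte 0xE9 = 11101001 → 3-byte char #3 = E9 B5 92.
Offset 10: leading byte 0xF3 = 11110011 → 4-byte char #4 = F3 BF B1 BA.
Offset 14: leading byte 0xF3 = 11110011 → 4-byte char #5 = F3 A3 A8 B5.
Offset 18: leading byte 0xF0 = 11110000 → 4-byte char #6 = F0 9F 97 B9.
Offset 22: leading byte 0xF3 = 11110011 → 4-byte char #7 = F3 84 85 9C.
Leading byte 0xF3 = 11110011 matches 11110xxx → 4-byte sequence.
Byte 1: 0xF3 = 11110011, payload 011 (3 bits).
Byte 2: 0x84 = 10000100 (10xxxxxx ✓), payload 000100.
Byte 3: 0x85 = 10000101 (10xxxxxx ✓), payload 000101.
Byte 4: 0x9C = 10011100 (10xxxxxx ✓), payload 011100.
Concatenate: 011000100000101011100 = 0xC415C (21 bits → U+C415C).

U+C415C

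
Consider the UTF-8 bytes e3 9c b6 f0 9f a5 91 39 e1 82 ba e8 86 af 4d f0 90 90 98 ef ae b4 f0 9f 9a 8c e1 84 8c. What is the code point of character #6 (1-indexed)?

Offset 0: leading byte 0xE3 = 11100011 → 3-byte char #1 = E3 9C B6.
Offset 3: leading byte 0xF0 = 11110000 → 4-byte char #2 = F0 9F A5 91.
Offset 7: leading byte 0x39 = 00111001 → 1-byte char #3 = 39.
Offset 8: leading byte 0xE1 = 11100001 → 3-byte char #4 = E1 82 BA.
Offset 11: leading byte 0xE8 = 11101000 → 3-byte char #5 = E8 86 AF.
Offset 14: leading byte 0x4D = 01001101 → 1-byte char #6 = 4D.
Leading byte 0x4D = 01001101 matches 0xxxxxxx → 1-byte sequence.
Byte 1: 0x4D = 01001101, payload 1001101 (7 bits).
Concatenate: 1001101 = 0x4D (7 bits → U+004D).

U+004D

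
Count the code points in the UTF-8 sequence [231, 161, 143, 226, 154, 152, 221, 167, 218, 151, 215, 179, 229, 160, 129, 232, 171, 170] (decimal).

Byte at offset 0: 0xE7 = 11100111 → 3-byte char (#1). Advance 3.
Byte at offset 3: 0xE2 = 11100010 → 3-byte char (#2). Advance 3.
Byte at offset 6: 0xDD = 11011101 → 2-byte char (#3). Advance 2.
Byte at offset 8: 0xDA = 11011010 → 2-byte char (#4). Advance 2.
Byte at offset 10: 0xD7 = 11010111 → 2-byte char (#5). Advance 2.
Byte at offset 12: 0xE5 = 11100101 → 3-byte char (#6). Advance 3.
Byte at offset 15: 0xE8 = 11101000 → 3-byte char (#7). Advance 3.
Reached end at offset 18 after 7 code points.

7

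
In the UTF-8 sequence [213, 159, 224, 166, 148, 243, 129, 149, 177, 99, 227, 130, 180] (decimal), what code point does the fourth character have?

Offset 0: leading byte 0xD5 = 11010101 → 2-byte char #1 = D5 9F.
Offset 2: leading byte 0xE0 = 11100000 → 3-byte char #2 = E0 A6 94.
Offset 5: leading byte 0xF3 = 11110011 → 4-byte char #3 = F3 81 95 B1.
Offset 9: leading byte 0x63 = 01100011 → 1-byte char #4 = 63.
Leading byte 0x63 = 01100011 matches 0xxxxxxx → 1-byte sequence.
Byte 1: 0x63 = 01100011, payload 1100011 (7 bits).
Concatenate: 1100011 = 0x63 (7 bits → U+0063).

U+0063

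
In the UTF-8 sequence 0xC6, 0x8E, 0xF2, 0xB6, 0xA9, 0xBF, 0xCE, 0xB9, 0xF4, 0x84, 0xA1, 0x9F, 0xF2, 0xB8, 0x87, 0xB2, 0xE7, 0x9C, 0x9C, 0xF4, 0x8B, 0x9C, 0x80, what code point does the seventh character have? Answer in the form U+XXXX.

U+10B700

Offset 0: leading byte 0xC6 = 11000110 → 2-byte char #1 = C6 8E.
Offset 2: leading byte 0xF2 = 11110010 → 4-byte char #2 = F2 B6 A9 BF.
Offset 6: leading byte 0xCE = 11001110 → 2-byte char #3 = CE B9.
Offset 8: leading byte 0xF4 = 11110100 → 4-byte char #4 = F4 84 A1 9F.
Offset 12: leading byte 0xF2 = 11110010 → 4-byte char #5 = F2 B8 87 B2.
Offset 16: leading byte 0xE7 = 11100111 → 3-byte char #6 = E7 9C 9C.
Offset 19: leading byte 0xF4 = 11110100 → 4-byte char #7 = F4 8B 9C 80.
Leading byte 0xF4 = 11110100 matches 11110xxx → 4-byte sequence.
Byte 1: 0xF4 = 11110100, payload 100 (3 bits).
Byte 2: 0x8B = 10001011 (10xxxxxx ✓), payload 001011.
Byte 3: 0x9C = 10011100 (10xxxxxx ✓), payload 011100.
Byte 4: 0x80 = 10000000 (10xxxxxx ✓), payload 000000.
Concatenate: 100001011011100000000 = 0x10B700 (21 bits → U+10B700).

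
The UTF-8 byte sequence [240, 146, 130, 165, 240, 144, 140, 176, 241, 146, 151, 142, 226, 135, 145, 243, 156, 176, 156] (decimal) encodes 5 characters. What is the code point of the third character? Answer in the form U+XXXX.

U+525CE

Offset 0: leading byte 0xF0 = 11110000 → 4-byte char #1 = F0 92 82 A5.
Offset 4: leading byte 0xF0 = 11110000 → 4-byte char #2 = F0 90 8C B0.
Offset 8: leading byte 0xF1 = 11110001 → 4-byte char #3 = F1 92 97 8E.
Leading byte 0xF1 = 11110001 matches 11110xxx → 4-byte sequence.
Byte 1: 0xF1 = 11110001, payload 001 (3 bits).
Byte 2: 0x92 = 10010010 (10xxxxxx ✓), payload 010010.
Byte 3: 0x97 = 10010111 (10xxxxxx ✓), payload 010111.
Byte 4: 0x8E = 10001110 (10xxxxxx ✓), payload 001110.
Concatenate: 001010010010111001110 = 0x525CE (21 bits → U+525CE).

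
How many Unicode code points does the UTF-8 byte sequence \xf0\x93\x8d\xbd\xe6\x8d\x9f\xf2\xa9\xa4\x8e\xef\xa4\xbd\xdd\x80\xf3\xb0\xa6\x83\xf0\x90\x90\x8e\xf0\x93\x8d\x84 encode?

Byte at offset 0: 0xF0 = 11110000 → 4-byte char (#1). Advance 4.
Byte at offset 4: 0xE6 = 11100110 → 3-byte char (#2). Advance 3.
Byte at offset 7: 0xF2 = 11110010 → 4-byte char (#3). Advance 4.
Byte at offset 11: 0xEF = 11101111 → 3-byte char (#4). Advance 3.
Byte at offset 14: 0xDD = 11011101 → 2-byte char (#5). Advance 2.
Byte at offset 16: 0xF3 = 11110011 → 4-byte char (#6). Advance 4.
Byte at offset 20: 0xF0 = 11110000 → 4-byte char (#7). Advance 4.
Byte at offset 24: 0xF0 = 11110000 → 4-byte char (#8). Advance 4.
Reached end at offset 28 after 8 code points.

8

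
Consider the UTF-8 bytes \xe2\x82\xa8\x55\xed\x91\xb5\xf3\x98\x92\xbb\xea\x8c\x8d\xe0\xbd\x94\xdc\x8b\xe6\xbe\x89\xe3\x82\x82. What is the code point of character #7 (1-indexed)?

Offset 0: leading byte 0xE2 = 11100010 → 3-byte char #1 = E2 82 A8.
Offset 3: leading byte 0x55 = 01010101 → 1-byte char #2 = 55.
Offset 4: leading byte 0xED = 11101101 → 3-byte char #3 = ED 91 B5.
Offset 7: leading byte 0xF3 = 11110011 → 4-byte char #4 = F3 98 92 BB.
Offset 11: leading byte 0xEA = 11101010 → 3-byte char #5 = EA 8C 8D.
Offset 14: leading byte 0xE0 = 11100000 → 3-byte char #6 = E0 BD 94.
Offset 17: leading byte 0xDC = 11011100 → 2-byte char #7 = DC 8B.
Leading byte 0xDC = 11011100 matches 110xxxxx → 2-byte sequence.
Byte 1: 0xDC = 11011100, payload 11100 (5 bits).
Byte 2: 0x8B = 10001011 (10xxxxxx ✓), payload 001011.
Concatenate: 11100001011 = 0x70B (11 bits → U+070B).

U+070B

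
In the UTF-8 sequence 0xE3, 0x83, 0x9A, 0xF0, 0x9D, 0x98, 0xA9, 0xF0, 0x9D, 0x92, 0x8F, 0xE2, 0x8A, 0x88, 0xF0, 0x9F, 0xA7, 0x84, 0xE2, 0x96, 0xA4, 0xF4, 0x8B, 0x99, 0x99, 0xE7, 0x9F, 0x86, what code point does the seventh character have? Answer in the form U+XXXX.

Offset 0: leading byte 0xE3 = 11100011 → 3-byte char #1 = E3 83 9A.
Offset 3: leading byte 0xF0 = 11110000 → 4-byte char #2 = F0 9D 98 A9.
Offset 7: leading byte 0xF0 = 11110000 → 4-byte char #3 = F0 9D 92 8F.
Offset 11: leading byte 0xE2 = 11100010 → 3-byte char #4 = E2 8A 88.
Offset 14: leading byte 0xF0 = 11110000 → 4-byte char #5 = F0 9F A7 84.
Offset 18: leading byte 0xE2 = 11100010 → 3-byte char #6 = E2 96 A4.
Offset 21: leading byte 0xF4 = 11110100 → 4-byte char #7 = F4 8B 99 99.
Leading byte 0xF4 = 11110100 matches 11110xxx → 4-byte sequence.
Byte 1: 0xF4 = 11110100, payload 100 (3 bits).
Byte 2: 0x8B = 10001011 (10xxxxxx ✓), payload 001011.
Byte 3: 0x99 = 10011001 (10xxxxxx ✓), payload 011001.
Byte 4: 0x99 = 10011001 (10xxxxxx ✓), payload 011001.
Concatenate: 100001011011001011001 = 0x10B659 (21 bits → U+10B659).

U+10B659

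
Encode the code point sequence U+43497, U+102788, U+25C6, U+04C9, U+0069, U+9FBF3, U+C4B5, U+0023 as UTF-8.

F1 83 92 97 F4 82 9E 88 E2 97 86 D3 89 69 F2 9F AF B3 EC 92 B5 23

U+43497: 4-byte form → F1 83 92 97.
U+102788: 4-byte form → F4 82 9E 88.
U+25C6: 3-byte form → E2 97 86.
U+04C9: 2-byte form → D3 89.
U+0069: 1-byte form → 69.
U+9FBF3: 4-byte form → F2 9F AF B3.
U+C4B5: 3-byte form → EC 92 B5.
U+0023: 1-byte form → 23.
Concatenated (22 bytes): F1 83 92 97 F4 82 9E 88 E2 97 86 D3 89 69 F2 9F AF B3 EC 92 B5 23.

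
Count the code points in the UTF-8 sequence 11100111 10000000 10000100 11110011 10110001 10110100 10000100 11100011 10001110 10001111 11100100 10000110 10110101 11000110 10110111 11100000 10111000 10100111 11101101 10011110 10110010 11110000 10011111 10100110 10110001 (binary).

Byte at offset 0: 0xE7 = 11100111 → 3-byte char (#1). Advance 3.
Byte at offset 3: 0xF3 = 11110011 → 4-byte char (#2). Advance 4.
Byte at offset 7: 0xE3 = 11100011 → 3-byte char (#3). Advance 3.
Byte at offset 10: 0xE4 = 11100100 → 3-byte char (#4). Advance 3.
Byte at offset 13: 0xC6 = 11000110 → 2-byte char (#5). Advance 2.
Byte at offset 15: 0xE0 = 11100000 → 3-byte char (#6). Advance 3.
Byte at offset 18: 0xED = 11101101 → 3-byte char (#7). Advance 3.
Byte at offset 21: 0xF0 = 11110000 → 4-byte char (#8). Advance 4.
Reached end at offset 25 after 8 code points.

8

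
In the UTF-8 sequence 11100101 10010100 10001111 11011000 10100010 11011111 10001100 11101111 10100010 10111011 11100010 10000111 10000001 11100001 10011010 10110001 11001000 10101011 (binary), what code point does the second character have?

U+0622

Offset 0: leading byte 0xE5 = 11100101 → 3-byte char #1 = E5 94 8F.
Offset 3: leading byte 0xD8 = 11011000 → 2-byte char #2 = D8 A2.
Leading byte 0xD8 = 11011000 matches 110xxxxx → 2-byte sequence.
Byte 1: 0xD8 = 11011000, payload 11000 (5 bits).
Byte 2: 0xA2 = 10100010 (10xxxxxx ✓), payload 100010.
Concatenate: 11000100010 = 0x622 (11 bits → U+0622).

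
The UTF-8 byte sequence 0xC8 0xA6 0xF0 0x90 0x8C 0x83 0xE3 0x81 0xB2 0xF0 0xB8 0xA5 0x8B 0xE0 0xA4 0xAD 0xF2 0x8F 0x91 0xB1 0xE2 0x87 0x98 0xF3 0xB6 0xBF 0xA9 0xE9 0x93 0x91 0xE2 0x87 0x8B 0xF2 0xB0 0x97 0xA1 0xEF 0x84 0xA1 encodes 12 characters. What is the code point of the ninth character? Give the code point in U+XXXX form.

Offset 0: leading byte 0xC8 = 11001000 → 2-byte char #1 = C8 A6.
Offset 2: leading byte 0xF0 = 11110000 → 4-byte char #2 = F0 90 8C 83.
Offset 6: leading byte 0xE3 = 11100011 → 3-byte char #3 = E3 81 B2.
Offset 9: leading byte 0xF0 = 11110000 → 4-byte char #4 = F0 B8 A5 8B.
Offset 13: leading byte 0xE0 = 11100000 → 3-byte char #5 = E0 A4 AD.
Offset 16: leading byte 0xF2 = 11110010 → 4-byte char #6 = F2 8F 91 B1.
Offset 20: leading byte 0xE2 = 11100010 → 3-byte char #7 = E2 87 98.
Offset 23: leading byte 0xF3 = 11110011 → 4-byte char #8 = F3 B6 BF A9.
Offset 27: leading byte 0xE9 = 11101001 → 3-byte char #9 = E9 93 91.
Leading byte 0xE9 = 11101001 matches 1110xxxx → 3-byte sequence.
Byte 1: 0xE9 = 11101001, payload 1001 (4 bits).
Byte 2: 0x93 = 10010011 (10xxxxxx ✓), payload 010011.
Byte 3: 0x91 = 10010001 (10xxxxxx ✓), payload 010001.
Concatenate: 1001010011010001 = 0x94D1 (16 bits → U+94D1).

U+94D1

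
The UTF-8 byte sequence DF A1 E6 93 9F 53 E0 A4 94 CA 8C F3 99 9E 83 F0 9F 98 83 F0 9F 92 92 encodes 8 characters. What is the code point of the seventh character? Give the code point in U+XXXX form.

U+1F603

Offset 0: leading byte 0xDF = 11011111 → 2-byte char #1 = DF A1.
Offset 2: leading byte 0xE6 = 11100110 → 3-byte char #2 = E6 93 9F.
Offset 5: leading byte 0x53 = 01010011 → 1-byte char #3 = 53.
Offset 6: leading byte 0xE0 = 11100000 → 3-byte char #4 = E0 A4 94.
Offset 9: leading byte 0xCA = 11001010 → 2-byte char #5 = CA 8C.
Offset 11: leading byte 0xF3 = 11110011 → 4-byte char #6 = F3 99 9E 83.
Offset 15: leading byte 0xF0 = 11110000 → 4-byte char #7 = F0 9F 98 83.
Leading byte 0xF0 = 11110000 matches 11110xxx → 4-byte sequence.
Byte 1: 0xF0 = 11110000, payload 000 (3 bits).
Byte 2: 0x9F = 10011111 (10xxxxxx ✓), payload 011111.
Byte 3: 0x98 = 10011000 (10xxxxxx ✓), payload 011000.
Byte 4: 0x83 = 10000011 (10xxxxxx ✓), payload 000011.
Concatenate: 000011111011000000011 = 0x1F603 (21 bits → U+1F603).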